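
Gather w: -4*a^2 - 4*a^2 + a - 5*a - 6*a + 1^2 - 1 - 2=-8*a^2 - 10*a - 2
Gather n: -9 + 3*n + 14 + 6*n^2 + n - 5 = 6*n^2 + 4*n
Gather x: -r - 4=-r - 4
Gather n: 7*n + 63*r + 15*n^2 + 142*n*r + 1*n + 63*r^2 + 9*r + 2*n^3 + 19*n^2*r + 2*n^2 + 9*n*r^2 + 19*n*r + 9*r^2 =2*n^3 + n^2*(19*r + 17) + n*(9*r^2 + 161*r + 8) + 72*r^2 + 72*r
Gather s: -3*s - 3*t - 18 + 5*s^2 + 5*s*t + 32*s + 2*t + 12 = 5*s^2 + s*(5*t + 29) - t - 6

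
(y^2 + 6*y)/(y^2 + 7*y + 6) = y/(y + 1)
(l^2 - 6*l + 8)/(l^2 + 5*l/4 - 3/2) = 4*(l^2 - 6*l + 8)/(4*l^2 + 5*l - 6)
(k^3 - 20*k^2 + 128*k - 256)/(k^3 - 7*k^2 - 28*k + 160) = (k - 8)/(k + 5)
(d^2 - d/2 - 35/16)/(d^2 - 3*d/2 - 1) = (-16*d^2 + 8*d + 35)/(8*(-2*d^2 + 3*d + 2))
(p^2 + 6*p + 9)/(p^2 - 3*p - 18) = (p + 3)/(p - 6)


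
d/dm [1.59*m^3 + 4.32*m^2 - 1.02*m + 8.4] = 4.77*m^2 + 8.64*m - 1.02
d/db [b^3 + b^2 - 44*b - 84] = 3*b^2 + 2*b - 44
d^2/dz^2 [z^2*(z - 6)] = 6*z - 12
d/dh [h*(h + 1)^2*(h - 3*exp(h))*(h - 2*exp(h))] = (h + 1)*(-h*(h + 1)*(h - 3*exp(h))*(2*exp(h) - 1) - h*(h + 1)*(h - 2*exp(h))*(3*exp(h) - 1) + 2*h*(h - 3*exp(h))*(h - 2*exp(h)) + (h + 1)*(h - 3*exp(h))*(h - 2*exp(h)))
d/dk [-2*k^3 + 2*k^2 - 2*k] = -6*k^2 + 4*k - 2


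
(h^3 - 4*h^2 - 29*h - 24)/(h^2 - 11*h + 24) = (h^2 + 4*h + 3)/(h - 3)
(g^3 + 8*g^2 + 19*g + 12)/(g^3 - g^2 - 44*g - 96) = (g + 1)/(g - 8)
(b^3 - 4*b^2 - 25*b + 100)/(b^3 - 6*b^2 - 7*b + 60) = (b + 5)/(b + 3)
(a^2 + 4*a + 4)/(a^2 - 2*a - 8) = (a + 2)/(a - 4)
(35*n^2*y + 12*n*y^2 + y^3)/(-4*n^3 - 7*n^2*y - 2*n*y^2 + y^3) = y*(35*n^2 + 12*n*y + y^2)/(-4*n^3 - 7*n^2*y - 2*n*y^2 + y^3)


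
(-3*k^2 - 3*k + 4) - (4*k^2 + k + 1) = -7*k^2 - 4*k + 3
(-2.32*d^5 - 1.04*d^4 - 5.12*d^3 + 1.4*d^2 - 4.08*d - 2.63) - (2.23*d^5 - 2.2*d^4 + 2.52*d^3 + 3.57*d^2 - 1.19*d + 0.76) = -4.55*d^5 + 1.16*d^4 - 7.64*d^3 - 2.17*d^2 - 2.89*d - 3.39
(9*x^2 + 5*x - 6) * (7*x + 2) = 63*x^3 + 53*x^2 - 32*x - 12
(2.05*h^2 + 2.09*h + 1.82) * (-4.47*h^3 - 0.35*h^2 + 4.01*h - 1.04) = -9.1635*h^5 - 10.0598*h^4 - 0.646400000000002*h^3 + 5.6119*h^2 + 5.1246*h - 1.8928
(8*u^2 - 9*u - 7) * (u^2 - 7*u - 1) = 8*u^4 - 65*u^3 + 48*u^2 + 58*u + 7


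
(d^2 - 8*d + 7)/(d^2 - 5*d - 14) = (d - 1)/(d + 2)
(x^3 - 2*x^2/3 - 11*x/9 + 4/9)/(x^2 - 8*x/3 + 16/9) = (3*x^2 + 2*x - 1)/(3*x - 4)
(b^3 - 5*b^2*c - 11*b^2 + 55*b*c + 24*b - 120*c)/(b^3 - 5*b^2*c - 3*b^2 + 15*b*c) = (b - 8)/b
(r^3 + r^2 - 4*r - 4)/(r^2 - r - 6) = (r^2 - r - 2)/(r - 3)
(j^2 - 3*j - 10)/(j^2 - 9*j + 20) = (j + 2)/(j - 4)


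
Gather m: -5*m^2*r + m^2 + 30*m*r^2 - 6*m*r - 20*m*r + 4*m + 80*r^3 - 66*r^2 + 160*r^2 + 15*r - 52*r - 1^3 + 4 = m^2*(1 - 5*r) + m*(30*r^2 - 26*r + 4) + 80*r^3 + 94*r^2 - 37*r + 3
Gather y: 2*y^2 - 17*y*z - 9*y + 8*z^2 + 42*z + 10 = 2*y^2 + y*(-17*z - 9) + 8*z^2 + 42*z + 10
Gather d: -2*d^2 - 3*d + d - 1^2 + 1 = -2*d^2 - 2*d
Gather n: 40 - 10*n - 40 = -10*n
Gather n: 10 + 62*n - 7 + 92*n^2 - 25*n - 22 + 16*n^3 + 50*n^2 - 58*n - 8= 16*n^3 + 142*n^2 - 21*n - 27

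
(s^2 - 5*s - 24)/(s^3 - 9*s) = (s - 8)/(s*(s - 3))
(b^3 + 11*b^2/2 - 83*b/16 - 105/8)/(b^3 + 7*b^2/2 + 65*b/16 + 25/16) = (4*b^2 + 17*b - 42)/(4*b^2 + 9*b + 5)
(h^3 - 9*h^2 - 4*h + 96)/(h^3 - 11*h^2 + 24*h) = (h^2 - h - 12)/(h*(h - 3))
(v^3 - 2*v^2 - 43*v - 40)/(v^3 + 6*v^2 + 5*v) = (v - 8)/v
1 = 1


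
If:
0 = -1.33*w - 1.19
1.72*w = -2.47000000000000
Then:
No Solution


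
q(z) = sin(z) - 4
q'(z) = cos(z)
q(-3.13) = -4.01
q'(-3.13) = -1.00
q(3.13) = -3.99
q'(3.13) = -1.00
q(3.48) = -4.33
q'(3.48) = -0.94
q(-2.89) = -4.25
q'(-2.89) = -0.97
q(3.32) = -4.18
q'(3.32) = -0.98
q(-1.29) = -4.96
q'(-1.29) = 0.28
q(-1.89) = -4.95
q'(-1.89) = -0.31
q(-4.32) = -3.08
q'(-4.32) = -0.38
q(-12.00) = -3.46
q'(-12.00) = 0.84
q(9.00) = -3.59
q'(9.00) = -0.91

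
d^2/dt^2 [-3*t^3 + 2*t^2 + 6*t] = 4 - 18*t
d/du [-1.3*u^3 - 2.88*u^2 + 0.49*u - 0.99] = -3.9*u^2 - 5.76*u + 0.49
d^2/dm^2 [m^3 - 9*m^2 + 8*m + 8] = 6*m - 18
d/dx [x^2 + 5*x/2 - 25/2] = 2*x + 5/2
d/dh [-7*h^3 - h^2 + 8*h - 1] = -21*h^2 - 2*h + 8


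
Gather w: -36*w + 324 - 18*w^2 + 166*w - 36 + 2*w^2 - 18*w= -16*w^2 + 112*w + 288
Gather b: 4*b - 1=4*b - 1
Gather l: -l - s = -l - s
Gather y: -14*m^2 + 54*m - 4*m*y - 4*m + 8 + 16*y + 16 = -14*m^2 + 50*m + y*(16 - 4*m) + 24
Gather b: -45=-45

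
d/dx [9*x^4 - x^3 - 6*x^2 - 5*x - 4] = 36*x^3 - 3*x^2 - 12*x - 5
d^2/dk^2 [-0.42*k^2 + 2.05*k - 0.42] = -0.840000000000000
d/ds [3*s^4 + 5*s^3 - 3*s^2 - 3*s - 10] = 12*s^3 + 15*s^2 - 6*s - 3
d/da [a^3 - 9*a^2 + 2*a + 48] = 3*a^2 - 18*a + 2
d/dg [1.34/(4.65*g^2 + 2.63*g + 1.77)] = (-12.462*g - 3.5242)/(4.65*g^2 + 2.63*g + 1.77)^2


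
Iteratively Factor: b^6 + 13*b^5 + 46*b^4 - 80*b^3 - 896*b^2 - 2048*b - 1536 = (b + 4)*(b^5 + 9*b^4 + 10*b^3 - 120*b^2 - 416*b - 384) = (b + 2)*(b + 4)*(b^4 + 7*b^3 - 4*b^2 - 112*b - 192) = (b + 2)*(b + 4)^2*(b^3 + 3*b^2 - 16*b - 48) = (b + 2)*(b + 4)^3*(b^2 - b - 12) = (b + 2)*(b + 3)*(b + 4)^3*(b - 4)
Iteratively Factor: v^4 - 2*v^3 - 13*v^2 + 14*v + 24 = (v + 1)*(v^3 - 3*v^2 - 10*v + 24) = (v - 2)*(v + 1)*(v^2 - v - 12) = (v - 2)*(v + 1)*(v + 3)*(v - 4)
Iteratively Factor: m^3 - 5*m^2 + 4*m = (m - 1)*(m^2 - 4*m) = (m - 4)*(m - 1)*(m)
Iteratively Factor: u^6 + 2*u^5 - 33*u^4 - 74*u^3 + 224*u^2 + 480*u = (u + 4)*(u^5 - 2*u^4 - 25*u^3 + 26*u^2 + 120*u) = (u + 2)*(u + 4)*(u^4 - 4*u^3 - 17*u^2 + 60*u) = (u - 5)*(u + 2)*(u + 4)*(u^3 + u^2 - 12*u) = u*(u - 5)*(u + 2)*(u + 4)*(u^2 + u - 12) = u*(u - 5)*(u + 2)*(u + 4)^2*(u - 3)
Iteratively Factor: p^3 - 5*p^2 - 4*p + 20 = (p - 5)*(p^2 - 4) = (p - 5)*(p + 2)*(p - 2)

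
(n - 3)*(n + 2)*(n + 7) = n^3 + 6*n^2 - 13*n - 42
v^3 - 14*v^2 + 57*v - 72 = (v - 8)*(v - 3)^2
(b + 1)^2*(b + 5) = b^3 + 7*b^2 + 11*b + 5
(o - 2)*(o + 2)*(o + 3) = o^3 + 3*o^2 - 4*o - 12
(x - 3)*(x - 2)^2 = x^3 - 7*x^2 + 16*x - 12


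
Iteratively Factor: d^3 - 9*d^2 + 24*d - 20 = (d - 5)*(d^2 - 4*d + 4) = (d - 5)*(d - 2)*(d - 2)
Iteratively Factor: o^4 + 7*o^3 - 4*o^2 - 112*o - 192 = (o + 4)*(o^3 + 3*o^2 - 16*o - 48) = (o - 4)*(o + 4)*(o^2 + 7*o + 12) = (o - 4)*(o + 4)^2*(o + 3)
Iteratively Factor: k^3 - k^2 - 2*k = (k - 2)*(k^2 + k) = k*(k - 2)*(k + 1)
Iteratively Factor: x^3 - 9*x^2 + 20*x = (x - 4)*(x^2 - 5*x) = (x - 5)*(x - 4)*(x)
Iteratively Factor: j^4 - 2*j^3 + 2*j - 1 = (j - 1)*(j^3 - j^2 - j + 1) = (j - 1)^2*(j^2 - 1) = (j - 1)^2*(j + 1)*(j - 1)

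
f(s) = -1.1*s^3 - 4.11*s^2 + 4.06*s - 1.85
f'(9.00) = -337.22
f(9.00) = -1100.12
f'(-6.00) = -65.42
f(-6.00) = 63.43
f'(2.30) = -32.30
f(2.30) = -27.64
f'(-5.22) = -42.95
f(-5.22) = 21.43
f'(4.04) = -83.01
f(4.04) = -125.06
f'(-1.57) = 8.83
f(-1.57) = -14.10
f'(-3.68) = -10.38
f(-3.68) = -17.63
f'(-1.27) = 9.18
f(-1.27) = -11.38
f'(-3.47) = -7.15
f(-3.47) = -19.47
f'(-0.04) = 4.38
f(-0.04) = -2.02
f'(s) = -3.3*s^2 - 8.22*s + 4.06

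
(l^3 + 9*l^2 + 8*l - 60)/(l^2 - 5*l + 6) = (l^2 + 11*l + 30)/(l - 3)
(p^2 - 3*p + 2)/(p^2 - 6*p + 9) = (p^2 - 3*p + 2)/(p^2 - 6*p + 9)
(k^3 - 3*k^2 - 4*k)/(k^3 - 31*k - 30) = k*(k - 4)/(k^2 - k - 30)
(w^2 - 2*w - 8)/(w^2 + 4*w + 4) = (w - 4)/(w + 2)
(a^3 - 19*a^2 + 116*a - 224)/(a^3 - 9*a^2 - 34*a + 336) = (a - 4)/(a + 6)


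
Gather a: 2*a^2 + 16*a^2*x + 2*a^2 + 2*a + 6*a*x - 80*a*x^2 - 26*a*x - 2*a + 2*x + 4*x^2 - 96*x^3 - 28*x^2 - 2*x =a^2*(16*x + 4) + a*(-80*x^2 - 20*x) - 96*x^3 - 24*x^2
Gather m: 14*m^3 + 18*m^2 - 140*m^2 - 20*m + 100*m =14*m^3 - 122*m^2 + 80*m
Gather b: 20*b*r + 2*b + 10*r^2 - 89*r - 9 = b*(20*r + 2) + 10*r^2 - 89*r - 9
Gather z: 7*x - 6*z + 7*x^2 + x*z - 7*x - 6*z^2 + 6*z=7*x^2 + x*z - 6*z^2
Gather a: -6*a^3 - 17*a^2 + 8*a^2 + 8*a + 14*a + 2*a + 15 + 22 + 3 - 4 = -6*a^3 - 9*a^2 + 24*a + 36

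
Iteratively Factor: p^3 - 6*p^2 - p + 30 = (p - 3)*(p^2 - 3*p - 10) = (p - 5)*(p - 3)*(p + 2)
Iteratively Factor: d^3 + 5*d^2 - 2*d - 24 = (d + 3)*(d^2 + 2*d - 8) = (d + 3)*(d + 4)*(d - 2)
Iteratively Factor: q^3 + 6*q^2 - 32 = (q + 4)*(q^2 + 2*q - 8) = (q - 2)*(q + 4)*(q + 4)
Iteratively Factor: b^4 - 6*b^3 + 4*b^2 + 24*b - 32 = (b - 2)*(b^3 - 4*b^2 - 4*b + 16) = (b - 2)*(b + 2)*(b^2 - 6*b + 8) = (b - 4)*(b - 2)*(b + 2)*(b - 2)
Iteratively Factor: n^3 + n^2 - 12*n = (n)*(n^2 + n - 12) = n*(n + 4)*(n - 3)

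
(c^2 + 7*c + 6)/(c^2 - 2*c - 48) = (c + 1)/(c - 8)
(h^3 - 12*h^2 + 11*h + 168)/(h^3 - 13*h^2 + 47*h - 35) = (h^2 - 5*h - 24)/(h^2 - 6*h + 5)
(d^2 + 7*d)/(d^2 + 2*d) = (d + 7)/(d + 2)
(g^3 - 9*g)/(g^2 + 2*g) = (g^2 - 9)/(g + 2)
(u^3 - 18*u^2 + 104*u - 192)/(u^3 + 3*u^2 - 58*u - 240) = (u^2 - 10*u + 24)/(u^2 + 11*u + 30)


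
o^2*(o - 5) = o^3 - 5*o^2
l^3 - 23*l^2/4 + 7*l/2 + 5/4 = (l - 5)*(l - 1)*(l + 1/4)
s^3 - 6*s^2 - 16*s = s*(s - 8)*(s + 2)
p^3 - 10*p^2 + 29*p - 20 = (p - 5)*(p - 4)*(p - 1)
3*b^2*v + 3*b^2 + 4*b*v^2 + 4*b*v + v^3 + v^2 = (b + v)*(3*b + v)*(v + 1)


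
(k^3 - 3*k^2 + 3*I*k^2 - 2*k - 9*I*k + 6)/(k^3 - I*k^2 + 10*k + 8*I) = (k - 3)/(k - 4*I)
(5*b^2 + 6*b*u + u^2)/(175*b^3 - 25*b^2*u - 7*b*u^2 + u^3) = (b + u)/(35*b^2 - 12*b*u + u^2)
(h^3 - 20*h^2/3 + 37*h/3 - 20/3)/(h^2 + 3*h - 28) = (3*h^2 - 8*h + 5)/(3*(h + 7))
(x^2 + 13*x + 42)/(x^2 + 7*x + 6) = (x + 7)/(x + 1)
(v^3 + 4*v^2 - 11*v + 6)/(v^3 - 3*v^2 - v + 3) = (v^2 + 5*v - 6)/(v^2 - 2*v - 3)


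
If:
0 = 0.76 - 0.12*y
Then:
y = 6.33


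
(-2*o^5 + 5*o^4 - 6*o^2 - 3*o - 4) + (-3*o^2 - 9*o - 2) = -2*o^5 + 5*o^4 - 9*o^2 - 12*o - 6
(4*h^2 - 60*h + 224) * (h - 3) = 4*h^3 - 72*h^2 + 404*h - 672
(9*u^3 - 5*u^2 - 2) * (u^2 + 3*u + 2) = 9*u^5 + 22*u^4 + 3*u^3 - 12*u^2 - 6*u - 4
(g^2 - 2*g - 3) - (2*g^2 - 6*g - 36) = -g^2 + 4*g + 33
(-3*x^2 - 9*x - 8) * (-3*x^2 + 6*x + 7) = 9*x^4 + 9*x^3 - 51*x^2 - 111*x - 56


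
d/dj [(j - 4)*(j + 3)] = 2*j - 1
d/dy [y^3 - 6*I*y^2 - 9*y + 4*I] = 3*y^2 - 12*I*y - 9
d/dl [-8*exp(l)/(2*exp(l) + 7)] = -56*exp(l)/(2*exp(l) + 7)^2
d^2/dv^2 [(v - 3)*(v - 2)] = 2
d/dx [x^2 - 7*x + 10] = 2*x - 7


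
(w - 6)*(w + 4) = w^2 - 2*w - 24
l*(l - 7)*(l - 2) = l^3 - 9*l^2 + 14*l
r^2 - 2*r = r*(r - 2)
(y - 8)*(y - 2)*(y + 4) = y^3 - 6*y^2 - 24*y + 64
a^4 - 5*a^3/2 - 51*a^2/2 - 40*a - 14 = (a - 7)*(a + 1/2)*(a + 2)^2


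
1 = 1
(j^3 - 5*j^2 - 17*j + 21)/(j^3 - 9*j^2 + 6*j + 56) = (j^2 + 2*j - 3)/(j^2 - 2*j - 8)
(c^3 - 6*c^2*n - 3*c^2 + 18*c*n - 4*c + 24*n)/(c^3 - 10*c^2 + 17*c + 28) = (c - 6*n)/(c - 7)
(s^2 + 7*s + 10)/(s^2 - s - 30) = (s + 2)/(s - 6)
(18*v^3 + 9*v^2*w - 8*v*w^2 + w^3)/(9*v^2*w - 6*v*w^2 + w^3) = (6*v^2 + 5*v*w - w^2)/(w*(3*v - w))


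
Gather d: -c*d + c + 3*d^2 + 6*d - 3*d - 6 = c + 3*d^2 + d*(3 - c) - 6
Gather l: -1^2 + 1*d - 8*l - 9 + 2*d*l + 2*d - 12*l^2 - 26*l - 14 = 3*d - 12*l^2 + l*(2*d - 34) - 24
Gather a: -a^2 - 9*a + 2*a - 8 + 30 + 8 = -a^2 - 7*a + 30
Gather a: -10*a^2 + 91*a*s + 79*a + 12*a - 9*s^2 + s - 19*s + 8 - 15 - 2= -10*a^2 + a*(91*s + 91) - 9*s^2 - 18*s - 9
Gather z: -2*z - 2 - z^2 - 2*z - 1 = -z^2 - 4*z - 3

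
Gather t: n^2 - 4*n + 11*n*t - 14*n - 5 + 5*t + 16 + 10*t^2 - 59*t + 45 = n^2 - 18*n + 10*t^2 + t*(11*n - 54) + 56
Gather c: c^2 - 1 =c^2 - 1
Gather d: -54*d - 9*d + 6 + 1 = 7 - 63*d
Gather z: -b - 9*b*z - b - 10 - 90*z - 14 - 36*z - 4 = -2*b + z*(-9*b - 126) - 28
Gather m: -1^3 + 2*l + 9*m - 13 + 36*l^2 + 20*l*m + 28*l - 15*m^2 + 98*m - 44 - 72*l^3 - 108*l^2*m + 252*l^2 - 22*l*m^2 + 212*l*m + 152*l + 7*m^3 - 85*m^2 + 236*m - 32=-72*l^3 + 288*l^2 + 182*l + 7*m^3 + m^2*(-22*l - 100) + m*(-108*l^2 + 232*l + 343) - 90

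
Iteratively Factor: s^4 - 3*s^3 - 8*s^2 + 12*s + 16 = (s - 4)*(s^3 + s^2 - 4*s - 4) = (s - 4)*(s + 1)*(s^2 - 4) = (s - 4)*(s - 2)*(s + 1)*(s + 2)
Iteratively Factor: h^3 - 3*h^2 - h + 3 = (h - 1)*(h^2 - 2*h - 3) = (h - 3)*(h - 1)*(h + 1)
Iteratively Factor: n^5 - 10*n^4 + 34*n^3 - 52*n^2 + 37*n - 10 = (n - 1)*(n^4 - 9*n^3 + 25*n^2 - 27*n + 10) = (n - 2)*(n - 1)*(n^3 - 7*n^2 + 11*n - 5) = (n - 2)*(n - 1)^2*(n^2 - 6*n + 5) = (n - 2)*(n - 1)^3*(n - 5)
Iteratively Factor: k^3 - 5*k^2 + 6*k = (k - 2)*(k^2 - 3*k) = (k - 3)*(k - 2)*(k)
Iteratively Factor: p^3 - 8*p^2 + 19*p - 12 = (p - 3)*(p^2 - 5*p + 4) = (p - 4)*(p - 3)*(p - 1)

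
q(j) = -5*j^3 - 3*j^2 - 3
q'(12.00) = -2232.00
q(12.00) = -9075.00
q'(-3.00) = -117.00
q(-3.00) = 105.00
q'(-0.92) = -7.18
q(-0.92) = -1.65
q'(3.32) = -185.26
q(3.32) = -219.04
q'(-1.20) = -14.40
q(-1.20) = 1.32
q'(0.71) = -11.82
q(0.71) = -6.30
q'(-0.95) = -7.84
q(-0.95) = -1.42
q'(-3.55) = -167.74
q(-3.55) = 182.89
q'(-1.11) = -11.82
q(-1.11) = 0.14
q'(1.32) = -34.06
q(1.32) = -19.73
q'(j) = -15*j^2 - 6*j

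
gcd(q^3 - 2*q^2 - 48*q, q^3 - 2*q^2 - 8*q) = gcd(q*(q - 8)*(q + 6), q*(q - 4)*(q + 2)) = q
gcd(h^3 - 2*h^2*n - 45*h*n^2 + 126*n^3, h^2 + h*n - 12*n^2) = h - 3*n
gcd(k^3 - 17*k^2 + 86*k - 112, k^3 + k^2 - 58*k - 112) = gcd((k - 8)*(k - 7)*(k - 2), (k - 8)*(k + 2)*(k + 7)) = k - 8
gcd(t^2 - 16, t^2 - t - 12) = t - 4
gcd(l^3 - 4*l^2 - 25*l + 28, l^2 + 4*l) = l + 4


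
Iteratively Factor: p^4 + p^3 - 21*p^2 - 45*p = (p + 3)*(p^3 - 2*p^2 - 15*p) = (p - 5)*(p + 3)*(p^2 + 3*p) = (p - 5)*(p + 3)^2*(p)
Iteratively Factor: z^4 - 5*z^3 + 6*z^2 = (z - 3)*(z^3 - 2*z^2) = z*(z - 3)*(z^2 - 2*z) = z*(z - 3)*(z - 2)*(z)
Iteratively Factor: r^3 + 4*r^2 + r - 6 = (r + 3)*(r^2 + r - 2) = (r + 2)*(r + 3)*(r - 1)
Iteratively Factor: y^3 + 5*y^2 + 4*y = (y)*(y^2 + 5*y + 4) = y*(y + 4)*(y + 1)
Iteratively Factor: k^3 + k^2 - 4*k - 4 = (k + 2)*(k^2 - k - 2) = (k + 1)*(k + 2)*(k - 2)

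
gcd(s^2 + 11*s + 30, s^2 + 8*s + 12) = s + 6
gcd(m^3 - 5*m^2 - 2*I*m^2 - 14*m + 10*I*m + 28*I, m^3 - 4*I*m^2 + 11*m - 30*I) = m - 2*I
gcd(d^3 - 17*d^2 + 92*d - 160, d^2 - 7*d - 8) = d - 8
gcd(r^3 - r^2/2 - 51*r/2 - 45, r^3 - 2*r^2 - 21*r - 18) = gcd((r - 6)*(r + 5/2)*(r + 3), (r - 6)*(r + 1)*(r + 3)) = r^2 - 3*r - 18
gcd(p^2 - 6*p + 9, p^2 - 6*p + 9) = p^2 - 6*p + 9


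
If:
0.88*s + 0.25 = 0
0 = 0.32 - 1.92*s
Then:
No Solution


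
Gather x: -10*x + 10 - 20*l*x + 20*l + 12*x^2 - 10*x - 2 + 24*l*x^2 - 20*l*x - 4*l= 16*l + x^2*(24*l + 12) + x*(-40*l - 20) + 8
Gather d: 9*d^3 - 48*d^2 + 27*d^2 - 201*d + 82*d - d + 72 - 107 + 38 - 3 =9*d^3 - 21*d^2 - 120*d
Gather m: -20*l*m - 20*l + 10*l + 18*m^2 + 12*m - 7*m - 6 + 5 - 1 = -10*l + 18*m^2 + m*(5 - 20*l) - 2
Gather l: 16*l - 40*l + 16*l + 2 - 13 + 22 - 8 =3 - 8*l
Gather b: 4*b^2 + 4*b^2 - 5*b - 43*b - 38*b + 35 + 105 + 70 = 8*b^2 - 86*b + 210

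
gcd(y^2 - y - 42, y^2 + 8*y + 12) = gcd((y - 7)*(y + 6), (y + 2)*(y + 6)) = y + 6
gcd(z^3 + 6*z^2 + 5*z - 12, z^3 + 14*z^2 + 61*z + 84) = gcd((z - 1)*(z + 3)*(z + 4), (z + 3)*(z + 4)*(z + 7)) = z^2 + 7*z + 12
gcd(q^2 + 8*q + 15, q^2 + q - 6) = q + 3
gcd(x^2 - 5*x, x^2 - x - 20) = x - 5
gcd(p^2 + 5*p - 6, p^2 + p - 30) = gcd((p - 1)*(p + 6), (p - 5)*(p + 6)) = p + 6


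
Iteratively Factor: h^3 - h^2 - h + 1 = (h - 1)*(h^2 - 1) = (h - 1)*(h + 1)*(h - 1)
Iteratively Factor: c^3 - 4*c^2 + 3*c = (c - 3)*(c^2 - c) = c*(c - 3)*(c - 1)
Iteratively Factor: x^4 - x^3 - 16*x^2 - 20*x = (x - 5)*(x^3 + 4*x^2 + 4*x) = (x - 5)*(x + 2)*(x^2 + 2*x) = x*(x - 5)*(x + 2)*(x + 2)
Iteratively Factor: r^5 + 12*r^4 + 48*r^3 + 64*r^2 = (r + 4)*(r^4 + 8*r^3 + 16*r^2) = r*(r + 4)*(r^3 + 8*r^2 + 16*r) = r^2*(r + 4)*(r^2 + 8*r + 16) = r^2*(r + 4)^2*(r + 4)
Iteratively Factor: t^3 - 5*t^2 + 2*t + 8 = (t + 1)*(t^2 - 6*t + 8) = (t - 4)*(t + 1)*(t - 2)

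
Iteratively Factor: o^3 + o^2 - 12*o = (o)*(o^2 + o - 12) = o*(o + 4)*(o - 3)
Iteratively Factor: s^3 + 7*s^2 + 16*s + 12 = (s + 2)*(s^2 + 5*s + 6) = (s + 2)*(s + 3)*(s + 2)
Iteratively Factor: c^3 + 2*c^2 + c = (c + 1)*(c^2 + c) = (c + 1)^2*(c)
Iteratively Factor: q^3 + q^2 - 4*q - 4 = (q - 2)*(q^2 + 3*q + 2) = (q - 2)*(q + 2)*(q + 1)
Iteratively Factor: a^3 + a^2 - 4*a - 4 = (a + 2)*(a^2 - a - 2) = (a - 2)*(a + 2)*(a + 1)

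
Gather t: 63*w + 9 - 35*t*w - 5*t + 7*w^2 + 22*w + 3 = t*(-35*w - 5) + 7*w^2 + 85*w + 12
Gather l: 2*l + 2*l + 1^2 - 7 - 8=4*l - 14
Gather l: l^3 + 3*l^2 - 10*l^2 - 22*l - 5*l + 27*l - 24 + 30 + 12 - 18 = l^3 - 7*l^2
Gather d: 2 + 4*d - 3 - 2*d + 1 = 2*d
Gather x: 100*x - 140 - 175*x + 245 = 105 - 75*x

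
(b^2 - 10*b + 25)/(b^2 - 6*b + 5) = (b - 5)/(b - 1)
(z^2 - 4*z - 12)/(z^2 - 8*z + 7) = (z^2 - 4*z - 12)/(z^2 - 8*z + 7)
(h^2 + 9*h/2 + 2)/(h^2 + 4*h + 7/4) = 2*(h + 4)/(2*h + 7)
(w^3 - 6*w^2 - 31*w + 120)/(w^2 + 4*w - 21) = (w^2 - 3*w - 40)/(w + 7)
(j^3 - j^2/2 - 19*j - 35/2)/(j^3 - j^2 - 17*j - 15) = (j + 7/2)/(j + 3)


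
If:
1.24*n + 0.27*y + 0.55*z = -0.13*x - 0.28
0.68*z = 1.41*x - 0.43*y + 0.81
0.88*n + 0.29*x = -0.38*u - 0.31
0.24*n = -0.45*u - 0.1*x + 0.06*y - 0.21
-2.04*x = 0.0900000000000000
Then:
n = -0.47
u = 0.30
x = -0.04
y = 3.83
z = -1.32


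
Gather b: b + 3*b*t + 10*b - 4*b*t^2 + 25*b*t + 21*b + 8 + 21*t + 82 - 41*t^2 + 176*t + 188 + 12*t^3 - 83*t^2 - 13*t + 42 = b*(-4*t^2 + 28*t + 32) + 12*t^3 - 124*t^2 + 184*t + 320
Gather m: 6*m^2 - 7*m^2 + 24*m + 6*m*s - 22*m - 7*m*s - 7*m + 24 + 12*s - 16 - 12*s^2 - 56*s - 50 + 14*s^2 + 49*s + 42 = -m^2 + m*(-s - 5) + 2*s^2 + 5*s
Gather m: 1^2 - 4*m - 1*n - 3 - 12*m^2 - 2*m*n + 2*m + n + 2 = -12*m^2 + m*(-2*n - 2)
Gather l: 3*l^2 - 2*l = 3*l^2 - 2*l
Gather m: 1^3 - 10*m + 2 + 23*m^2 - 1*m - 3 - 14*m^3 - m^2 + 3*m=-14*m^3 + 22*m^2 - 8*m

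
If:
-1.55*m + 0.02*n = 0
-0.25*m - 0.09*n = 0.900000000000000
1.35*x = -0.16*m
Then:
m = -0.12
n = -9.65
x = 0.01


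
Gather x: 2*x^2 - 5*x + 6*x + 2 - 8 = 2*x^2 + x - 6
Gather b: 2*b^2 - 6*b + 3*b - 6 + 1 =2*b^2 - 3*b - 5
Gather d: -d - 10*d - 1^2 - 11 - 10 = -11*d - 22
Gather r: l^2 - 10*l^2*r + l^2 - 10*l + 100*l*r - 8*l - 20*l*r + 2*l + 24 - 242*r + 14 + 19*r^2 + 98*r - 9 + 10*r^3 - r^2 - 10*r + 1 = 2*l^2 - 16*l + 10*r^3 + 18*r^2 + r*(-10*l^2 + 80*l - 154) + 30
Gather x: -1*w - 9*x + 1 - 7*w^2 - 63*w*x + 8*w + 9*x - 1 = -7*w^2 - 63*w*x + 7*w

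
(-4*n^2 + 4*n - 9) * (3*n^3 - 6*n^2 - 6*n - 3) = -12*n^5 + 36*n^4 - 27*n^3 + 42*n^2 + 42*n + 27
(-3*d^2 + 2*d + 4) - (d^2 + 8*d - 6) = -4*d^2 - 6*d + 10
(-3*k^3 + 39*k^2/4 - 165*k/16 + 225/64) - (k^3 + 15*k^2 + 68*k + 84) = -4*k^3 - 21*k^2/4 - 1253*k/16 - 5151/64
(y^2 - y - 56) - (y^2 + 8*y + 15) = -9*y - 71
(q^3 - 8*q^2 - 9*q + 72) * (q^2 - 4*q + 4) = q^5 - 12*q^4 + 27*q^3 + 76*q^2 - 324*q + 288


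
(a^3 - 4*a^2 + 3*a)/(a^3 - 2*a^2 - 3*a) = (a - 1)/(a + 1)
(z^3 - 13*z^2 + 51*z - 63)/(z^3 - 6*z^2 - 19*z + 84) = (z - 3)/(z + 4)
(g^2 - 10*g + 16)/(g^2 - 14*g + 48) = (g - 2)/(g - 6)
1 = 1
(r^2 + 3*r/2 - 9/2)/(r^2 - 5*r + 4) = (2*r^2 + 3*r - 9)/(2*(r^2 - 5*r + 4))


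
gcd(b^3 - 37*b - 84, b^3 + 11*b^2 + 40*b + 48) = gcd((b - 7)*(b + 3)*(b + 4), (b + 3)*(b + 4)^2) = b^2 + 7*b + 12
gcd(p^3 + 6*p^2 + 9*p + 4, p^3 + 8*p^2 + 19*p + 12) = p^2 + 5*p + 4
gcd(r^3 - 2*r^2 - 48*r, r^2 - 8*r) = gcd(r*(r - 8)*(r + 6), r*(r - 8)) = r^2 - 8*r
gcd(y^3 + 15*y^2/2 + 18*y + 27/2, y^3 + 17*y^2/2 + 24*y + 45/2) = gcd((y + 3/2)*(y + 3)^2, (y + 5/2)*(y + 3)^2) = y^2 + 6*y + 9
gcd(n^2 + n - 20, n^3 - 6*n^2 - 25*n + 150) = n + 5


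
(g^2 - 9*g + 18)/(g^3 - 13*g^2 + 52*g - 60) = (g - 3)/(g^2 - 7*g + 10)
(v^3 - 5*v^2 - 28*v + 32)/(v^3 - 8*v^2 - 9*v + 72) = (v^2 + 3*v - 4)/(v^2 - 9)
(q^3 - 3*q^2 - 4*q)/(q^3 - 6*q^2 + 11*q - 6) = q*(q^2 - 3*q - 4)/(q^3 - 6*q^2 + 11*q - 6)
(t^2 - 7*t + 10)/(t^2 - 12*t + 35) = (t - 2)/(t - 7)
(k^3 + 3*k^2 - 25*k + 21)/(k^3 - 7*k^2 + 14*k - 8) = (k^2 + 4*k - 21)/(k^2 - 6*k + 8)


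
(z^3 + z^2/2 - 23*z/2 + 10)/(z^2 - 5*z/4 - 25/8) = 4*(z^2 + 3*z - 4)/(4*z + 5)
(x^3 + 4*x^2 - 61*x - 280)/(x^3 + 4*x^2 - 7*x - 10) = (x^2 - x - 56)/(x^2 - x - 2)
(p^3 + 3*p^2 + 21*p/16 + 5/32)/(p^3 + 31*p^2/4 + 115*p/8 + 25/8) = (p + 1/4)/(p + 5)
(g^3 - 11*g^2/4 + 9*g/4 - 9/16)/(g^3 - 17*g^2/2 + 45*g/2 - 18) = (8*g^2 - 10*g + 3)/(8*(g^2 - 7*g + 12))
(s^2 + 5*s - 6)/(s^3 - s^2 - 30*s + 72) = (s - 1)/(s^2 - 7*s + 12)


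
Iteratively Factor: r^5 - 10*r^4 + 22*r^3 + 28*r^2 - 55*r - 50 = (r - 5)*(r^4 - 5*r^3 - 3*r^2 + 13*r + 10) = (r - 5)*(r - 2)*(r^3 - 3*r^2 - 9*r - 5) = (r - 5)^2*(r - 2)*(r^2 + 2*r + 1) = (r - 5)^2*(r - 2)*(r + 1)*(r + 1)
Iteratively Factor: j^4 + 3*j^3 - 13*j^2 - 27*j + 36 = (j + 4)*(j^3 - j^2 - 9*j + 9) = (j - 1)*(j + 4)*(j^2 - 9) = (j - 3)*(j - 1)*(j + 4)*(j + 3)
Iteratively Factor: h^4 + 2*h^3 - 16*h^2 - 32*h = (h)*(h^3 + 2*h^2 - 16*h - 32) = h*(h + 2)*(h^2 - 16) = h*(h + 2)*(h + 4)*(h - 4)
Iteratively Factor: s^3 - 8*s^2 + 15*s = (s - 5)*(s^2 - 3*s) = (s - 5)*(s - 3)*(s)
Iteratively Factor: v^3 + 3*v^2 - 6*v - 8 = (v + 4)*(v^2 - v - 2) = (v - 2)*(v + 4)*(v + 1)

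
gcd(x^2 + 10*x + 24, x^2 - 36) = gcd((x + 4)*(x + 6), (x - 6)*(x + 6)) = x + 6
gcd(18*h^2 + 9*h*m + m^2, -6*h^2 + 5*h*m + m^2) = 6*h + m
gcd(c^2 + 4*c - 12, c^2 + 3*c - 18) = c + 6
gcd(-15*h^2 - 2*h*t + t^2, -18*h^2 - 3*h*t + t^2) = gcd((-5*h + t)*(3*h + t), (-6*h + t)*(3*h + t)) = 3*h + t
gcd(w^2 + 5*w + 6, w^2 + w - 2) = w + 2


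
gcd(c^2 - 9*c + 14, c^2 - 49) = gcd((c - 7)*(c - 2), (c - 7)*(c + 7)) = c - 7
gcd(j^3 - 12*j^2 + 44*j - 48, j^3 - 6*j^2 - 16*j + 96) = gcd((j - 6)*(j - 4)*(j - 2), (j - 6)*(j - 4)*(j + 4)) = j^2 - 10*j + 24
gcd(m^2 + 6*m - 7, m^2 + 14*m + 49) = m + 7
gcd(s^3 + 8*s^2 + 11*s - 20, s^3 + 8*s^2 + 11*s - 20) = s^3 + 8*s^2 + 11*s - 20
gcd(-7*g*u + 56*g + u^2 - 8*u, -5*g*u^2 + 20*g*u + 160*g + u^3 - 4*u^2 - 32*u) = u - 8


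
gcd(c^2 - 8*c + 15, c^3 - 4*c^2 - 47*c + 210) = c - 5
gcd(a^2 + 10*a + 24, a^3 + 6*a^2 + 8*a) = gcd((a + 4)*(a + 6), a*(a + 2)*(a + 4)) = a + 4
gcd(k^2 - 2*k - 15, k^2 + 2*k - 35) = k - 5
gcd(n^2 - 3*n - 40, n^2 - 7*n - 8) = n - 8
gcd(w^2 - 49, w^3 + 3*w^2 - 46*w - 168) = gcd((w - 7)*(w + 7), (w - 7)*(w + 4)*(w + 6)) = w - 7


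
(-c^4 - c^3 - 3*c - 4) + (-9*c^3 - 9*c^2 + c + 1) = -c^4 - 10*c^3 - 9*c^2 - 2*c - 3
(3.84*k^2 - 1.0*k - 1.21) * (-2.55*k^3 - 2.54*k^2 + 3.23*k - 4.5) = -9.792*k^5 - 7.2036*k^4 + 18.0287*k^3 - 17.4366*k^2 + 0.5917*k + 5.445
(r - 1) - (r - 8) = 7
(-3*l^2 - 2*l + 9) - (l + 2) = -3*l^2 - 3*l + 7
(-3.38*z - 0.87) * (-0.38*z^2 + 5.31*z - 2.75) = 1.2844*z^3 - 17.6172*z^2 + 4.6753*z + 2.3925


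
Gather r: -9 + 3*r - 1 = 3*r - 10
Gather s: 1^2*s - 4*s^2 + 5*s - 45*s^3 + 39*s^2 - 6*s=-45*s^3 + 35*s^2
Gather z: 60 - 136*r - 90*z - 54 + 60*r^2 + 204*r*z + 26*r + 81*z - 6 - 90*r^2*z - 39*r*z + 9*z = 60*r^2 - 110*r + z*(-90*r^2 + 165*r)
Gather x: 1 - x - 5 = -x - 4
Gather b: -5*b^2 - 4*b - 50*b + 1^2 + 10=-5*b^2 - 54*b + 11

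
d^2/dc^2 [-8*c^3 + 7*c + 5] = -48*c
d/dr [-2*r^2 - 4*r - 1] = -4*r - 4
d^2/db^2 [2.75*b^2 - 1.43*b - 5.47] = 5.50000000000000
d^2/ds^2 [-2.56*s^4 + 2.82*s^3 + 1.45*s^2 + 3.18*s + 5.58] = -30.72*s^2 + 16.92*s + 2.9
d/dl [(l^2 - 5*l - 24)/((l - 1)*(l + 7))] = (11*l^2 + 34*l + 179)/(l^4 + 12*l^3 + 22*l^2 - 84*l + 49)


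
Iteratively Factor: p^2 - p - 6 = (p - 3)*(p + 2)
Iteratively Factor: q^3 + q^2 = (q)*(q^2 + q) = q^2*(q + 1)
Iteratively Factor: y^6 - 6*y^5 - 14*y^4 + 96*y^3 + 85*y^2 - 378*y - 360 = (y + 2)*(y^5 - 8*y^4 + 2*y^3 + 92*y^2 - 99*y - 180) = (y - 4)*(y + 2)*(y^4 - 4*y^3 - 14*y^2 + 36*y + 45) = (y - 4)*(y - 3)*(y + 2)*(y^3 - y^2 - 17*y - 15) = (y - 4)*(y - 3)*(y + 1)*(y + 2)*(y^2 - 2*y - 15) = (y - 5)*(y - 4)*(y - 3)*(y + 1)*(y + 2)*(y + 3)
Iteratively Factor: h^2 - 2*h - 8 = (h + 2)*(h - 4)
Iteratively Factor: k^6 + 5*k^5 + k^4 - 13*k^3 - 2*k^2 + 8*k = (k - 1)*(k^5 + 6*k^4 + 7*k^3 - 6*k^2 - 8*k) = (k - 1)*(k + 2)*(k^4 + 4*k^3 - k^2 - 4*k) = (k - 1)*(k + 2)*(k + 4)*(k^3 - k) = k*(k - 1)*(k + 2)*(k + 4)*(k^2 - 1) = k*(k - 1)*(k + 1)*(k + 2)*(k + 4)*(k - 1)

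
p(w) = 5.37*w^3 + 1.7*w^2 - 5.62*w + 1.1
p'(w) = 16.11*w^2 + 3.4*w - 5.62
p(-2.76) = -83.34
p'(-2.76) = 107.72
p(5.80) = 1073.44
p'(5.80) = 556.04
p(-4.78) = -519.68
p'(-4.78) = 346.22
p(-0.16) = 2.02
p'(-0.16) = -5.75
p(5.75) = 1045.88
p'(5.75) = 546.57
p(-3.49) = -186.85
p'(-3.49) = 178.74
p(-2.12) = -30.51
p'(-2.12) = 59.58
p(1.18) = 5.66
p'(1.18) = 20.82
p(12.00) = 9457.82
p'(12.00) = 2355.02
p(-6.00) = -1063.90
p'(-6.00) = 553.94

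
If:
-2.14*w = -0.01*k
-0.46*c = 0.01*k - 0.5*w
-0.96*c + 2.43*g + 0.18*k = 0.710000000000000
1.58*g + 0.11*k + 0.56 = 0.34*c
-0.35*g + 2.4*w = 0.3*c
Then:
No Solution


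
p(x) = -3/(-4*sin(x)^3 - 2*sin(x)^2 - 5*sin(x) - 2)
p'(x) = -3*(12*sin(x)^2*cos(x) + 4*sin(x)*cos(x) + 5*cos(x))/(-4*sin(x)^3 - 2*sin(x)^2 - 5*sin(x) - 2)^2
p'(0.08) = -2.77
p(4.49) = -0.64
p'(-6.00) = -1.53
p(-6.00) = 0.82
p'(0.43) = -1.07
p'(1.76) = 0.07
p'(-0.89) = -2.64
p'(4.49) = 0.38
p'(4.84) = -0.20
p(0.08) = 1.24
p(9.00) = 0.64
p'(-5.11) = -0.17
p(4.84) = -0.61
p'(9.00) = 1.08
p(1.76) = 0.24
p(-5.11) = 0.26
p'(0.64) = -0.65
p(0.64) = 0.46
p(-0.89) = -1.17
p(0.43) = 0.64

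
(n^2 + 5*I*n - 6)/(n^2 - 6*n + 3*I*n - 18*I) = (n + 2*I)/(n - 6)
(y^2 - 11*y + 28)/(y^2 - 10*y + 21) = (y - 4)/(y - 3)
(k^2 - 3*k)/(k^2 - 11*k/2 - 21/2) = 2*k*(3 - k)/(-2*k^2 + 11*k + 21)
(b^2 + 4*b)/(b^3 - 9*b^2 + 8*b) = (b + 4)/(b^2 - 9*b + 8)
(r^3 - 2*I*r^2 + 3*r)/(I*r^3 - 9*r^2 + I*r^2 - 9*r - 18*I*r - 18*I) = r*(-I*r^2 - 2*r - 3*I)/(r^3 + r^2*(1 + 9*I) + 9*r*(-2 + I) - 18)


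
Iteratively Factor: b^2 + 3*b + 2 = (b + 2)*(b + 1)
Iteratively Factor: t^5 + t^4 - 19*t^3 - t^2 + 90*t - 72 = (t - 3)*(t^4 + 4*t^3 - 7*t^2 - 22*t + 24) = (t - 3)*(t + 4)*(t^3 - 7*t + 6) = (t - 3)*(t - 2)*(t + 4)*(t^2 + 2*t - 3) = (t - 3)*(t - 2)*(t + 3)*(t + 4)*(t - 1)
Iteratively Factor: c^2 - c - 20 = (c - 5)*(c + 4)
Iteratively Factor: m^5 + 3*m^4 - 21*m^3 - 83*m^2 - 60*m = (m + 4)*(m^4 - m^3 - 17*m^2 - 15*m) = (m - 5)*(m + 4)*(m^3 + 4*m^2 + 3*m) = (m - 5)*(m + 1)*(m + 4)*(m^2 + 3*m) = m*(m - 5)*(m + 1)*(m + 4)*(m + 3)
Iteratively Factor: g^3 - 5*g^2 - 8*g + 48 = (g - 4)*(g^2 - g - 12) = (g - 4)^2*(g + 3)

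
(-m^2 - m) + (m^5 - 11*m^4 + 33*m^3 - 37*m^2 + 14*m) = m^5 - 11*m^4 + 33*m^3 - 38*m^2 + 13*m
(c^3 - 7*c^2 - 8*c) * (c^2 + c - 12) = c^5 - 6*c^4 - 27*c^3 + 76*c^2 + 96*c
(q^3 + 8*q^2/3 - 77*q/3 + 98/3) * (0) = 0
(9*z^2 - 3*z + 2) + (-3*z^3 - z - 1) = -3*z^3 + 9*z^2 - 4*z + 1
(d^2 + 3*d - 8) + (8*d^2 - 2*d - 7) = 9*d^2 + d - 15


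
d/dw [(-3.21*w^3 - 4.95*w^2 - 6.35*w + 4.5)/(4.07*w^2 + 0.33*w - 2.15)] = (-13.0647*w^4 - 2.1186*w^3 + 44.9155*w^2 - 15.345*w + 12.1675)/(16.5649*w^4 + 2.6862*w^3 - 17.3921*w^2 - 1.419*w + 4.6225)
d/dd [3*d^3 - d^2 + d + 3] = 9*d^2 - 2*d + 1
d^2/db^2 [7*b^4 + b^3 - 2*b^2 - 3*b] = 84*b^2 + 6*b - 4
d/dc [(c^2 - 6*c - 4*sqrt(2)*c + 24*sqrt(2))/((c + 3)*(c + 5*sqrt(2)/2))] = (18*c^2 + 13*sqrt(2)*c^2 - 66*sqrt(2)*c - 360 - 234*sqrt(2))/(2*c^4 + 12*c^3 + 10*sqrt(2)*c^3 + 43*c^2 + 60*sqrt(2)*c^2 + 90*sqrt(2)*c + 150*c + 225)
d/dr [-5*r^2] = -10*r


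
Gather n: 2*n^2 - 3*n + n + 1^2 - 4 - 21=2*n^2 - 2*n - 24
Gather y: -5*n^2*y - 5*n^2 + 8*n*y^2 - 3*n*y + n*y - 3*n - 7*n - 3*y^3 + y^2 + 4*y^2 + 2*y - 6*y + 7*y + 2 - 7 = -5*n^2 - 10*n - 3*y^3 + y^2*(8*n + 5) + y*(-5*n^2 - 2*n + 3) - 5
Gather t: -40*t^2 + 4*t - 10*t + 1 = -40*t^2 - 6*t + 1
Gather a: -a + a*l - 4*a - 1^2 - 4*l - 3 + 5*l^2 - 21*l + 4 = a*(l - 5) + 5*l^2 - 25*l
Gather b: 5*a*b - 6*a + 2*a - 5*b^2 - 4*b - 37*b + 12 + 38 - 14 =-4*a - 5*b^2 + b*(5*a - 41) + 36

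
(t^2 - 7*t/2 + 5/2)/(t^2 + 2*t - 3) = (t - 5/2)/(t + 3)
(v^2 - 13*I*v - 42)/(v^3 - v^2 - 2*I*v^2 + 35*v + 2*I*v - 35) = (v - 6*I)/(v^2 + v*(-1 + 5*I) - 5*I)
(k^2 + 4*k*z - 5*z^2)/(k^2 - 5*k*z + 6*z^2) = (k^2 + 4*k*z - 5*z^2)/(k^2 - 5*k*z + 6*z^2)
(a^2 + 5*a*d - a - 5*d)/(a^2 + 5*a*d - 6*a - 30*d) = (a - 1)/(a - 6)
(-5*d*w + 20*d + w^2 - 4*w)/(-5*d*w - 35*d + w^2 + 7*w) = (w - 4)/(w + 7)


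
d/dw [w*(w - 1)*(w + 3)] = 3*w^2 + 4*w - 3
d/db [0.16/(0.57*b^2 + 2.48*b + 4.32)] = (-0.1824*b - 0.3968)/(0.57*b^2 + 2.48*b + 4.32)^2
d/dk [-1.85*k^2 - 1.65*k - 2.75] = -3.7*k - 1.65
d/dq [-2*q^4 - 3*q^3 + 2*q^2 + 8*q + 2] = -8*q^3 - 9*q^2 + 4*q + 8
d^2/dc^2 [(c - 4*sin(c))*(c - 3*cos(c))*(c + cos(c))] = 4*c^2*sin(c) + 2*c^2*cos(c) + 8*c*sin(c) - 16*c*sin(2*c) - 16*c*cos(c) + 6*c*cos(2*c) + 6*c - 11*sin(c) + 6*sin(2*c) - 27*sin(3*c) - 4*cos(c) + 16*cos(2*c)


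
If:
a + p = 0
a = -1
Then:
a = -1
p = 1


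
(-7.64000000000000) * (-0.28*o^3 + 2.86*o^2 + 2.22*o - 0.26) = 2.1392*o^3 - 21.8504*o^2 - 16.9608*o + 1.9864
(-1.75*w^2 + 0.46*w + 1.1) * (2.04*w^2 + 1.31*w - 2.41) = -3.57*w^4 - 1.3541*w^3 + 7.0641*w^2 + 0.3324*w - 2.651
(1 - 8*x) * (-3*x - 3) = 24*x^2 + 21*x - 3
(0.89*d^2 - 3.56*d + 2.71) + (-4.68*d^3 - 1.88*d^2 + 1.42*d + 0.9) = -4.68*d^3 - 0.99*d^2 - 2.14*d + 3.61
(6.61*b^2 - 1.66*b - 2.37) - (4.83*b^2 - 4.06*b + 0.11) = 1.78*b^2 + 2.4*b - 2.48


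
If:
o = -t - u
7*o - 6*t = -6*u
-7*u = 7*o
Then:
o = 0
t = 0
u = 0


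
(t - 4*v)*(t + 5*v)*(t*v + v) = t^3*v + t^2*v^2 + t^2*v - 20*t*v^3 + t*v^2 - 20*v^3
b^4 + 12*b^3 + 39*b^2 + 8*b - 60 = (b - 1)*(b + 2)*(b + 5)*(b + 6)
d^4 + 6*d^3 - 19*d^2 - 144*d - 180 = (d - 5)*(d + 2)*(d + 3)*(d + 6)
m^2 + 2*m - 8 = (m - 2)*(m + 4)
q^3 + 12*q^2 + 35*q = q*(q + 5)*(q + 7)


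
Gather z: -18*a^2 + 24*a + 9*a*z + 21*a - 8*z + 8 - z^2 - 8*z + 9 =-18*a^2 + 45*a - z^2 + z*(9*a - 16) + 17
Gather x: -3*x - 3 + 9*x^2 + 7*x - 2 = 9*x^2 + 4*x - 5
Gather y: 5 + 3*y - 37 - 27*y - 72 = -24*y - 104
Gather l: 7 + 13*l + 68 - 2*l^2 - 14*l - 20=-2*l^2 - l + 55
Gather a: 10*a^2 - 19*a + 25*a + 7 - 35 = 10*a^2 + 6*a - 28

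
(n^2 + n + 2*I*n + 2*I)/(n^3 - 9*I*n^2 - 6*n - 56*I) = (n + 1)/(n^2 - 11*I*n - 28)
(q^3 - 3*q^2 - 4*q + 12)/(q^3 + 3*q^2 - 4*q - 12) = (q - 3)/(q + 3)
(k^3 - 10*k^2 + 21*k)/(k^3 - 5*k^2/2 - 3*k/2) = 2*(k - 7)/(2*k + 1)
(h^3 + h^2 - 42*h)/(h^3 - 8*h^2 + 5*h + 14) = h*(h^2 + h - 42)/(h^3 - 8*h^2 + 5*h + 14)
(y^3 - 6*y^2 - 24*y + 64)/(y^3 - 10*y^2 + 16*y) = (y + 4)/y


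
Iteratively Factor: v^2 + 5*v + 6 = (v + 3)*(v + 2)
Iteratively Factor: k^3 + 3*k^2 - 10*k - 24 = (k + 2)*(k^2 + k - 12) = (k + 2)*(k + 4)*(k - 3)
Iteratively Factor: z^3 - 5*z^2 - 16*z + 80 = (z + 4)*(z^2 - 9*z + 20) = (z - 4)*(z + 4)*(z - 5)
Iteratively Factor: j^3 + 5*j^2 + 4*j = (j)*(j^2 + 5*j + 4) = j*(j + 4)*(j + 1)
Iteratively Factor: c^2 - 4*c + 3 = (c - 3)*(c - 1)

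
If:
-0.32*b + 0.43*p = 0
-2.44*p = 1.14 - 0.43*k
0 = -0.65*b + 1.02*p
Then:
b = 0.00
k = 2.65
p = 0.00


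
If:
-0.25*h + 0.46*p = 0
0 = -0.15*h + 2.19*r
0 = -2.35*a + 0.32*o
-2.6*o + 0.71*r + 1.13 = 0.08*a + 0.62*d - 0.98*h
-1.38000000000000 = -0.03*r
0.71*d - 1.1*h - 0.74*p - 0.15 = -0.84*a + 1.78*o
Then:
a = -6.34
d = 1311.99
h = 671.60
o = -46.53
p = 365.00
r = 46.00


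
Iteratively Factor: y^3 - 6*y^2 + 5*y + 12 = (y - 3)*(y^2 - 3*y - 4) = (y - 4)*(y - 3)*(y + 1)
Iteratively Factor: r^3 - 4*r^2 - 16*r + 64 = (r + 4)*(r^2 - 8*r + 16) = (r - 4)*(r + 4)*(r - 4)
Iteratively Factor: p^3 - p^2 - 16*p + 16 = (p + 4)*(p^2 - 5*p + 4) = (p - 4)*(p + 4)*(p - 1)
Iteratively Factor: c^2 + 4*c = (c)*(c + 4)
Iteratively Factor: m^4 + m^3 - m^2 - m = (m + 1)*(m^3 - m) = (m + 1)^2*(m^2 - m) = m*(m + 1)^2*(m - 1)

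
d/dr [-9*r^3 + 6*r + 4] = 6 - 27*r^2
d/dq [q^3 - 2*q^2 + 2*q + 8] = 3*q^2 - 4*q + 2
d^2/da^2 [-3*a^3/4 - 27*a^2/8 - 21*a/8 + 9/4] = -9*a/2 - 27/4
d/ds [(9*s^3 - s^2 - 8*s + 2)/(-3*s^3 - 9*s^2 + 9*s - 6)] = (-28*s^4 + 38*s^3 - 75*s^2 + 16*s + 10)/(3*(s^6 + 6*s^5 + 3*s^4 - 14*s^3 + 21*s^2 - 12*s + 4))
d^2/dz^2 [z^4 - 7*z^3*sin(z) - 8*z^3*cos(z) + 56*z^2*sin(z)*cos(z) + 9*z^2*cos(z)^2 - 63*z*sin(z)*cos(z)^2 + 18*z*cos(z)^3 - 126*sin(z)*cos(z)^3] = 7*z^3*sin(z) + 8*z^3*cos(z) + 48*z^2*sin(z) - 112*z^2*sin(2*z) - 42*z^2*cos(z) - 18*z^2*cos(2*z) + 12*z^2 - 105*z*sin(z)/4 - 36*z*sin(2*z) + 567*z*sin(3*z)/4 - 123*z*cos(z)/2 + 224*z*cos(2*z) - 81*z*cos(3*z)/2 - 27*sin(z) + 182*sin(2*z) - 27*sin(3*z) + 252*sin(4*z) - 63*cos(z)/2 + 9*cos(2*z) - 189*cos(3*z)/2 + 9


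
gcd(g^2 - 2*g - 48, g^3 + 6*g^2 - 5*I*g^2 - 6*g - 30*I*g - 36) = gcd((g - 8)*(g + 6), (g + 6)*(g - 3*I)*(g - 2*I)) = g + 6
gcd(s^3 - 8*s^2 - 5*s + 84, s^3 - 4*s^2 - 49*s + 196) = s^2 - 11*s + 28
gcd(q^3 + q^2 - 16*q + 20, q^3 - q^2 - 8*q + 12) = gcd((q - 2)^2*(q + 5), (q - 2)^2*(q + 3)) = q^2 - 4*q + 4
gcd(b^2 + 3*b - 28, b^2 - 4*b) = b - 4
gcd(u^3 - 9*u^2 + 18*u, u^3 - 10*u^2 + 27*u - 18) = u^2 - 9*u + 18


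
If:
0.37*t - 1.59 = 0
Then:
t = 4.30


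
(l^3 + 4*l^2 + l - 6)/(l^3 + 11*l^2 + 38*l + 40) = (l^2 + 2*l - 3)/(l^2 + 9*l + 20)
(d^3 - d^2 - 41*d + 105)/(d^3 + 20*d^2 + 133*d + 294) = (d^2 - 8*d + 15)/(d^2 + 13*d + 42)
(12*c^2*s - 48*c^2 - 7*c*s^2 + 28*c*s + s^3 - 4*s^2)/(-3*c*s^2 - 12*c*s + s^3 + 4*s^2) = (-4*c*s + 16*c + s^2 - 4*s)/(s*(s + 4))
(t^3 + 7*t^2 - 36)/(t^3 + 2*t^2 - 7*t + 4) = (t^3 + 7*t^2 - 36)/(t^3 + 2*t^2 - 7*t + 4)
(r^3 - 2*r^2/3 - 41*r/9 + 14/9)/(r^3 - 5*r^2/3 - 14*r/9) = (3*r^2 + 5*r - 2)/(r*(3*r + 2))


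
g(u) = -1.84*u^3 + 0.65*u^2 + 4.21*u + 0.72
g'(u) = -5.52*u^2 + 1.3*u + 4.21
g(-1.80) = 5.98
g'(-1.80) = -16.01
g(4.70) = -156.17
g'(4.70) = -111.62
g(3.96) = -86.68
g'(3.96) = -77.20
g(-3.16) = 51.97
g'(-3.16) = -55.02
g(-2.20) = 14.20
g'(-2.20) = -25.37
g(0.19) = 1.53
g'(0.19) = 4.26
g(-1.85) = 6.81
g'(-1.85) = -17.09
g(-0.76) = -1.30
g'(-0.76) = 0.03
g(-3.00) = 43.62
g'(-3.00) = -49.37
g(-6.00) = 396.30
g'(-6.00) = -202.31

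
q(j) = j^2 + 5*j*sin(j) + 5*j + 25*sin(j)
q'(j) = 5*j*cos(j) + 2*j + 5*sin(j) + 25*cos(j) + 5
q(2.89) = 32.62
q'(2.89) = -26.18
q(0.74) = 23.60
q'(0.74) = 31.05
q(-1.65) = -22.22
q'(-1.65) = -4.61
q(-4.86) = 0.01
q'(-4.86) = 0.33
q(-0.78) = -18.13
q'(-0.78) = 14.92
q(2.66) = 38.12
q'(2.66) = -21.31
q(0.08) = 2.44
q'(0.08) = 30.88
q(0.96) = 30.13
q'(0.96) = 28.11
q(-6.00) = 4.60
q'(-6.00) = -10.40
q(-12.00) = 65.22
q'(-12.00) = -45.85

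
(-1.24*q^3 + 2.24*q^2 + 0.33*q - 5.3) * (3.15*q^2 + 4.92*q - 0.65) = -3.906*q^5 + 0.9552*q^4 + 12.8663*q^3 - 16.5274*q^2 - 26.2905*q + 3.445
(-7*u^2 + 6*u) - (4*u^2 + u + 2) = -11*u^2 + 5*u - 2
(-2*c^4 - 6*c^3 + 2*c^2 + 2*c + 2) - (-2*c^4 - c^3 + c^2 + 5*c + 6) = -5*c^3 + c^2 - 3*c - 4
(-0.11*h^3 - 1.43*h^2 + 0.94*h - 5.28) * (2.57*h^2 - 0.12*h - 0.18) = -0.2827*h^5 - 3.6619*h^4 + 2.6072*h^3 - 13.425*h^2 + 0.4644*h + 0.9504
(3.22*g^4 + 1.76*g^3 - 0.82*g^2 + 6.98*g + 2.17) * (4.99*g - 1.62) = 16.0678*g^5 + 3.566*g^4 - 6.943*g^3 + 36.1586*g^2 - 0.4793*g - 3.5154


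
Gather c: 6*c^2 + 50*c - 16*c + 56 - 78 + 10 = 6*c^2 + 34*c - 12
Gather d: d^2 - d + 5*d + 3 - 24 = d^2 + 4*d - 21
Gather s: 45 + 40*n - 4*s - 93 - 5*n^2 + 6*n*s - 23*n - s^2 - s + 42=-5*n^2 + 17*n - s^2 + s*(6*n - 5) - 6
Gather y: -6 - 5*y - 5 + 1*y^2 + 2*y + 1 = y^2 - 3*y - 10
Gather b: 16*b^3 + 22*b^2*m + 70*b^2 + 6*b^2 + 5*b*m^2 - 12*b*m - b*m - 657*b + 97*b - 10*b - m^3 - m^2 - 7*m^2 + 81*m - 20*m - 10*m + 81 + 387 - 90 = 16*b^3 + b^2*(22*m + 76) + b*(5*m^2 - 13*m - 570) - m^3 - 8*m^2 + 51*m + 378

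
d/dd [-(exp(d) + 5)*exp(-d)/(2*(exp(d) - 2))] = (exp(2*d) + 10*exp(d) - 10)*exp(-d)/(2*(exp(2*d) - 4*exp(d) + 4))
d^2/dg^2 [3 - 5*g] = 0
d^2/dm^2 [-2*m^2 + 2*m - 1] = -4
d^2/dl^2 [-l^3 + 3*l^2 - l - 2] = 6 - 6*l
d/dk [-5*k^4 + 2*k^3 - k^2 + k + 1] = -20*k^3 + 6*k^2 - 2*k + 1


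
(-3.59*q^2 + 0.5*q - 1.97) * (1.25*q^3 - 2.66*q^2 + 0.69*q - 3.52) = -4.4875*q^5 + 10.1744*q^4 - 6.2696*q^3 + 18.222*q^2 - 3.1193*q + 6.9344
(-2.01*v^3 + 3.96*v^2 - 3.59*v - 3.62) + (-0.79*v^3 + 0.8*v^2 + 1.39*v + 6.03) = -2.8*v^3 + 4.76*v^2 - 2.2*v + 2.41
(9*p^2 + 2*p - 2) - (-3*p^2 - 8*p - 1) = 12*p^2 + 10*p - 1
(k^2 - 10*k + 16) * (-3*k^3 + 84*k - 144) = -3*k^5 + 30*k^4 + 36*k^3 - 984*k^2 + 2784*k - 2304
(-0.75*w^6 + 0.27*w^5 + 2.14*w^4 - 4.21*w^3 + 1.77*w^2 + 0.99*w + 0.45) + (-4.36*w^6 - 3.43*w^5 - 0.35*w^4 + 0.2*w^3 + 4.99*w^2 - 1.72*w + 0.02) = -5.11*w^6 - 3.16*w^5 + 1.79*w^4 - 4.01*w^3 + 6.76*w^2 - 0.73*w + 0.47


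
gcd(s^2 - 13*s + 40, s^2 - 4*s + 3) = 1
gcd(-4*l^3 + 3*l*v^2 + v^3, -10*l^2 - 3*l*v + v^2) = 2*l + v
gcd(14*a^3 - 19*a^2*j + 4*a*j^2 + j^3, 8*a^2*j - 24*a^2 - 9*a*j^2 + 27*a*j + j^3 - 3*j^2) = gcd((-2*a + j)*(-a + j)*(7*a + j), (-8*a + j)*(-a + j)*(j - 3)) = a - j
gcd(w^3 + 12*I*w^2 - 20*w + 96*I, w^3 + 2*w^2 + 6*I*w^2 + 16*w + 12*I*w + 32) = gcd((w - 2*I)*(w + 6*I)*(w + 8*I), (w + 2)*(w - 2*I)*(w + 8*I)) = w^2 + 6*I*w + 16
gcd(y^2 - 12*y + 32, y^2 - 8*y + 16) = y - 4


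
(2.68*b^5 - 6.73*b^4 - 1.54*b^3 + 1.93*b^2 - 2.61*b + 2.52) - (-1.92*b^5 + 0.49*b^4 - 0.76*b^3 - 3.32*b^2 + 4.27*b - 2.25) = 4.6*b^5 - 7.22*b^4 - 0.78*b^3 + 5.25*b^2 - 6.88*b + 4.77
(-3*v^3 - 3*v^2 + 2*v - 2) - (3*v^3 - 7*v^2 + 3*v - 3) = -6*v^3 + 4*v^2 - v + 1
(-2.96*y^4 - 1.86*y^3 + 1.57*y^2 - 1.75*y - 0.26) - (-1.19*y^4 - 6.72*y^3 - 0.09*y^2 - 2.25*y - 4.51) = -1.77*y^4 + 4.86*y^3 + 1.66*y^2 + 0.5*y + 4.25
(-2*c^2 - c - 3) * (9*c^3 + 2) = -18*c^5 - 9*c^4 - 27*c^3 - 4*c^2 - 2*c - 6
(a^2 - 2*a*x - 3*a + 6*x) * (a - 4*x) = a^3 - 6*a^2*x - 3*a^2 + 8*a*x^2 + 18*a*x - 24*x^2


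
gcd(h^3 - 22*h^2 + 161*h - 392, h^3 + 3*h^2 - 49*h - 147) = h - 7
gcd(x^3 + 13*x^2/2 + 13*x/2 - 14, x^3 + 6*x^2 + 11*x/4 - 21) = x^2 + 15*x/2 + 14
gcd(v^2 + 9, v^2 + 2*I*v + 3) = v + 3*I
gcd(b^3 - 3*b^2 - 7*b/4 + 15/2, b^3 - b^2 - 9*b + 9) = 1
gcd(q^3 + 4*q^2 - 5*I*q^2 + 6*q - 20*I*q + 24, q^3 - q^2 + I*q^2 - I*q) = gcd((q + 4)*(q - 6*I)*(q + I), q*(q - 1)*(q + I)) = q + I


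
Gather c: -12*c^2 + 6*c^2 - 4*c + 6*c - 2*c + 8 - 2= 6 - 6*c^2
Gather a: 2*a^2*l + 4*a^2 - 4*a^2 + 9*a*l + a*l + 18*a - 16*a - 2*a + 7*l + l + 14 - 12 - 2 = 2*a^2*l + 10*a*l + 8*l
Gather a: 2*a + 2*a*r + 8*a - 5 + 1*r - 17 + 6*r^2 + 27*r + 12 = a*(2*r + 10) + 6*r^2 + 28*r - 10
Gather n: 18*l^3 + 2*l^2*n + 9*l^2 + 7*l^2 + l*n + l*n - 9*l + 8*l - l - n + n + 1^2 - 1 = 18*l^3 + 16*l^2 - 2*l + n*(2*l^2 + 2*l)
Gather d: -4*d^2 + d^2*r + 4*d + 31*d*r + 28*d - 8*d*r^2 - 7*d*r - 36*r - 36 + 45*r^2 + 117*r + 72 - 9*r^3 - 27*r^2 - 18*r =d^2*(r - 4) + d*(-8*r^2 + 24*r + 32) - 9*r^3 + 18*r^2 + 63*r + 36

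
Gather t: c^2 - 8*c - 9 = c^2 - 8*c - 9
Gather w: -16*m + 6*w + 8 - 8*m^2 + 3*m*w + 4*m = -8*m^2 - 12*m + w*(3*m + 6) + 8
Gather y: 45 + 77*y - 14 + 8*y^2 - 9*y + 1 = 8*y^2 + 68*y + 32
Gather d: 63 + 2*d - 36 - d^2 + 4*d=-d^2 + 6*d + 27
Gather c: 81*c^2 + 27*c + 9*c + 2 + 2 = 81*c^2 + 36*c + 4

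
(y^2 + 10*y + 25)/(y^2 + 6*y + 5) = (y + 5)/(y + 1)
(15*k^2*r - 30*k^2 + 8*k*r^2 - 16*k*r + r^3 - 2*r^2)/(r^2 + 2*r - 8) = (15*k^2 + 8*k*r + r^2)/(r + 4)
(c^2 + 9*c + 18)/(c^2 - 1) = (c^2 + 9*c + 18)/(c^2 - 1)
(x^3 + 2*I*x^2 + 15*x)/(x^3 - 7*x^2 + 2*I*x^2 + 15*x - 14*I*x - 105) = x/(x - 7)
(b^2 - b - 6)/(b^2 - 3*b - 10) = (b - 3)/(b - 5)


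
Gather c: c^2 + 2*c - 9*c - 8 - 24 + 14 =c^2 - 7*c - 18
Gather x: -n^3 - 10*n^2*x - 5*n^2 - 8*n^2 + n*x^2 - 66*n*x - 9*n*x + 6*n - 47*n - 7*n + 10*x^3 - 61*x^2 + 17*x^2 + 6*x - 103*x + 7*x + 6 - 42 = -n^3 - 13*n^2 - 48*n + 10*x^3 + x^2*(n - 44) + x*(-10*n^2 - 75*n - 90) - 36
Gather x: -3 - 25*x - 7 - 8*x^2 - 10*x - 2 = -8*x^2 - 35*x - 12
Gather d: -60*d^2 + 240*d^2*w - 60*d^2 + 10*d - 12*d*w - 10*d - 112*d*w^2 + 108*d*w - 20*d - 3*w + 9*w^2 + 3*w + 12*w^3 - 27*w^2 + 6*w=d^2*(240*w - 120) + d*(-112*w^2 + 96*w - 20) + 12*w^3 - 18*w^2 + 6*w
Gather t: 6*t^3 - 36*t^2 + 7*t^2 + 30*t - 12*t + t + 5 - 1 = 6*t^3 - 29*t^2 + 19*t + 4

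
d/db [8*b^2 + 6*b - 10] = 16*b + 6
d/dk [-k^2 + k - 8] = 1 - 2*k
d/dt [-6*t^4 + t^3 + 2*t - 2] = -24*t^3 + 3*t^2 + 2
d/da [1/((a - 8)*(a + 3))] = (5 - 2*a)/(a^4 - 10*a^3 - 23*a^2 + 240*a + 576)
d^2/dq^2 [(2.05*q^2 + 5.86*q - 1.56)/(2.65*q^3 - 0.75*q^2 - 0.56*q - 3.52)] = (28.79225*q^6 + 246.9111*q^5 - 183.0885*q^4 + 339.58458*q^3 + 632.0982*q^2 - 184.06368*q + 34.956544)/(18.609625*q^9 - 15.800625*q^8 - 7.325925*q^7 - 67.901475*q^6 + 43.52412*q^5 + 24.69648*q^4 + 89.457664*q^3 - 31.190016*q^2 - 20.815872*q - 43.614208)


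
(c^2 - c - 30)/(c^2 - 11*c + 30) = (c + 5)/(c - 5)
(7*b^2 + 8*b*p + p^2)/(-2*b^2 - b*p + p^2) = (7*b + p)/(-2*b + p)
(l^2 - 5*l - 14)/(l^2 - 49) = (l + 2)/(l + 7)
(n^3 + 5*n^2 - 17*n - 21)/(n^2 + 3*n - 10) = (n^3 + 5*n^2 - 17*n - 21)/(n^2 + 3*n - 10)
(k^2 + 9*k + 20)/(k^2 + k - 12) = (k + 5)/(k - 3)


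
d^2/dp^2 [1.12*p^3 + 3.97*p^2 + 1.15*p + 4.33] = 6.72*p + 7.94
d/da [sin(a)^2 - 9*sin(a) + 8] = (2*sin(a) - 9)*cos(a)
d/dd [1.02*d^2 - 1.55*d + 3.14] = 2.04*d - 1.55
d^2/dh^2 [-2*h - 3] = 0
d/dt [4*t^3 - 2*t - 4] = 12*t^2 - 2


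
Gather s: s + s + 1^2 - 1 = 2*s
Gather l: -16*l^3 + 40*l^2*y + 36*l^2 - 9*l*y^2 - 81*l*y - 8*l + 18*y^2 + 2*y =-16*l^3 + l^2*(40*y + 36) + l*(-9*y^2 - 81*y - 8) + 18*y^2 + 2*y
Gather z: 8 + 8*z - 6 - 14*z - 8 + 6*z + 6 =0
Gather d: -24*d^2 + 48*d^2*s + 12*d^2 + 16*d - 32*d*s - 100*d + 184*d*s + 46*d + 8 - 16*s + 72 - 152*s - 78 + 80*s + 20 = d^2*(48*s - 12) + d*(152*s - 38) - 88*s + 22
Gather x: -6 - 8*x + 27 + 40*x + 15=32*x + 36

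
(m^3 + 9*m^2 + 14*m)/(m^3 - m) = (m^2 + 9*m + 14)/(m^2 - 1)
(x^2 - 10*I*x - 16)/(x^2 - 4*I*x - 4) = (x - 8*I)/(x - 2*I)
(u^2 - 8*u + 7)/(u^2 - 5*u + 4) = (u - 7)/(u - 4)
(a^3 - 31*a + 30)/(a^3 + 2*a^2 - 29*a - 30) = (a - 1)/(a + 1)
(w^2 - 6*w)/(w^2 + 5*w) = (w - 6)/(w + 5)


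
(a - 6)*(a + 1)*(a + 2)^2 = a^4 - a^3 - 22*a^2 - 44*a - 24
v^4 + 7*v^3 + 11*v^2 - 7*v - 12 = (v - 1)*(v + 1)*(v + 3)*(v + 4)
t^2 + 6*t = t*(t + 6)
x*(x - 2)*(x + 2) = x^3 - 4*x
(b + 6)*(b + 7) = b^2 + 13*b + 42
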